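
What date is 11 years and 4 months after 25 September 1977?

Adding 11 years and 4 months from September 25, 1977.
+11 years → 1988; month 9 + 4 = 13, which is month 1 of year 1989 → January 1989.
Day 25 is valid in January, giving January 25, 1989.

January 25, 1989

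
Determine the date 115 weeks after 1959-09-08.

November 21, 1961

Advancing 115 weeks = 805 days from September 8, 1959.
September has 30 days, so 30 − 8 = 22 days remain after September 8, 1959; 805 − 22 = 783 left.
October 1959 has 31 days: 783 − 31 = 752 left.
November 1959 has 30 days: 752 − 30 = 722 left.
December 1959 has 31 days: 722 − 31 = 691 left.
January 1960 has 31 days: 691 − 31 = 660 left.
February 1960 has 29 days (1960 is a leap year): 660 − 29 = 631 left.
March 1960 has 31 days: 631 − 31 = 600 left.
April 1960 has 30 days: 600 − 30 = 570 left.
May 1960 has 31 days: 570 − 31 = 539 left.
June 1960 has 30 days: 539 − 30 = 509 left.
July 1960 has 31 days: 509 − 31 = 478 left.
August 1960 has 31 days: 478 − 31 = 447 left.
September 1960 has 30 days: 447 − 30 = 417 left.
October 1960 has 31 days: 417 − 31 = 386 left.
November 1960 has 30 days: 386 − 30 = 356 left.
December 1960 has 31 days: 356 − 31 = 325 left.
January 1961 has 31 days: 325 − 31 = 294 left.
February 1961 has 28 days (1961 is not a leap year): 294 − 28 = 266 left.
March 1961 has 31 days: 266 − 31 = 235 left.
April 1961 has 30 days: 235 − 30 = 205 left.
May 1961 has 31 days: 205 − 31 = 174 left.
June 1961 has 30 days: 174 − 30 = 144 left.
July 1961 has 31 days: 144 − 31 = 113 left.
August 1961 has 31 days: 113 − 31 = 82 left.
September 1961 has 30 days: 82 − 30 = 52 left.
October 1961 has 31 days: 52 − 31 = 21 left.
21 days into November 1961 → November 21, 1961.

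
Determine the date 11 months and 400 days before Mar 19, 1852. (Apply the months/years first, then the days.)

Counting back 11 months and 400 days from March 19, 1852: first the month/year part, then the days.
month 3 − 11 = -8, which is month 4 of year 1851 → April 1851.
Day 19 is valid in April, giving April 19, 1851.
Now subtract 400 days from April 19, 1851.
Going back 19 days from April 19, 1851 reaches the end of the previous month; 400 − 19 = 381 left.
March 1851 has 31 days: 381 − 31 = 350 left.
February 1851 has 28 days (1851 is not a leap year): 350 − 28 = 322 left.
January 1851 has 31 days: 322 − 31 = 291 left.
December 1850 has 31 days: 291 − 31 = 260 left.
November 1850 has 30 days: 260 − 30 = 230 left.
October 1850 has 31 days: 230 − 31 = 199 left.
September 1850 has 30 days: 199 − 30 = 169 left.
August 1850 has 31 days: 169 − 31 = 138 left.
July 1850 has 31 days: 138 − 31 = 107 left.
June 1850 has 30 days: 107 − 30 = 77 left.
May 1850 has 31 days: 77 − 31 = 46 left.
April 1850 has 30 days: 46 − 30 = 16 left.
March 1850 has 31 days; 31 − 16 = 15 → March 15, 1850.

March 15, 1850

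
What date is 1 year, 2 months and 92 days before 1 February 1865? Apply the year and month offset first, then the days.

August 31, 1863

Subtracting 1 year, 2 months and 92 days from February 1, 1865: first the month/year part, then the days.
-1 year → 1864; month 2 − 2 = 0, which is month 12 of year 1863 → December 1863.
Day 1 is valid in December, giving December 1, 1863.
Now subtract 92 days from December 1, 1863.
Going back 1 day from December 1, 1863 reaches the end of the previous month; 92 − 1 = 91 left.
November 1863 has 30 days: 91 − 30 = 61 left.
October 1863 has 31 days: 61 − 31 = 30 left.
September 1863 has 30 days: 30 − 30 = 0 left.
August 1863 has 31 days; 31 − 0 = 31 → August 31, 1863.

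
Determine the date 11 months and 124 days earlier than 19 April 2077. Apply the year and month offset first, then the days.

Going back 11 months and 124 days from April 19, 2077: first the month/year part, then the days.
month 4 − 11 = -7, which is month 5 of year 2076 → May 2076.
Day 19 is valid in May, giving May 19, 2076.
Now subtract 124 days from May 19, 2076.
Going back 19 days from May 19, 2076 reaches the end of the previous month; 124 − 19 = 105 left.
April 2076 has 30 days: 105 − 30 = 75 left.
March 2076 has 31 days: 75 − 31 = 44 left.
February 2076 has 29 days (2076 is a leap year): 44 − 29 = 15 left.
January 2076 has 31 days; 31 − 15 = 16 → January 16, 2076.

January 16, 2076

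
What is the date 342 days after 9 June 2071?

May 16, 2072

Advancing 342 days from June 9, 2071.
June has 30 days, so 30 − 9 = 21 days remain after June 9, 2071; 342 − 21 = 321 left.
July 2071 has 31 days: 321 − 31 = 290 left.
August 2071 has 31 days: 290 − 31 = 259 left.
September 2071 has 30 days: 259 − 30 = 229 left.
October 2071 has 31 days: 229 − 31 = 198 left.
November 2071 has 30 days: 198 − 30 = 168 left.
December 2071 has 31 days: 168 − 31 = 137 left.
January 2072 has 31 days: 137 − 31 = 106 left.
February 2072 has 29 days (2072 is a leap year): 106 − 29 = 77 left.
March 2072 has 31 days: 77 − 31 = 46 left.
April 2072 has 30 days: 46 − 30 = 16 left.
16 days into May 2072 → May 16, 2072.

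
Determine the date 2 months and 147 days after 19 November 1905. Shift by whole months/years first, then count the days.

June 15, 1906

Adding 2 months and 147 days from November 19, 1905: first the month/year part, then the days.
month 11 + 2 = 13, which is month 1 of year 1906 → January 1906.
Day 19 is valid in January, giving January 19, 1906.
Now add 147 days from January 19, 1906.
January has 31 days, so 31 − 19 = 12 days remain after January 19, 1906; 147 − 12 = 135 left.
February 1906 has 28 days (1906 is not a leap year): 135 − 28 = 107 left.
March 1906 has 31 days: 107 − 31 = 76 left.
April 1906 has 30 days: 76 − 30 = 46 left.
May 1906 has 31 days: 46 − 31 = 15 left.
15 days into June 1906 → June 15, 1906.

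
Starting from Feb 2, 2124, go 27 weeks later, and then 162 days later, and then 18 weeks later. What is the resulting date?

Advancing 27 weeks (= 189 days) from February 2, 2124:
February has 29 days, so 29 − 2 = 27 days remain after February 2, 2124; 189 − 27 = 162 left.
March 2124 has 31 days: 162 − 31 = 131 left.
April 2124 has 30 days: 131 − 30 = 101 left.
May 2124 has 31 days: 101 − 31 = 70 left.
June 2124 has 30 days: 70 − 30 = 40 left.
July 2124 has 31 days: 40 − 31 = 9 left.
9 days into August 2124 → August 9, 2124.
Advancing 162 days from August 9, 2124:
August has 31 days, so 31 − 9 = 22 days remain after August 9, 2124; 162 − 22 = 140 left.
September 2124 has 30 days: 140 − 30 = 110 left.
October 2124 has 31 days: 110 − 31 = 79 left.
November 2124 has 30 days: 79 − 30 = 49 left.
December 2124 has 31 days: 49 − 31 = 18 left.
18 days into January 2125 → January 18, 2125.
Advancing 18 weeks (= 126 days) from January 18, 2125:
January has 31 days, so 31 − 18 = 13 days remain after January 18, 2125; 126 − 13 = 113 left.
February 2125 has 28 days (2125 is not a leap year): 113 − 28 = 85 left.
March 2125 has 31 days: 85 − 31 = 54 left.
April 2125 has 30 days: 54 − 30 = 24 left.
24 days into May 2125 → May 24, 2125.

May 24, 2125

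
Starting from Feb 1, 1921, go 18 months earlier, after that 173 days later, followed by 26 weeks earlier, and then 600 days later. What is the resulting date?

Going back 18 months from February 1, 1921:
month 2 − 18 = -16, which is month 8 of year 1919 → August 1919.
Day 1 is valid in August, giving August 1, 1919.
Advancing 173 days from August 1, 1919:
August has 31 days, so 31 − 1 = 30 days remain after August 1, 1919; 173 − 30 = 143 left.
September 1919 has 30 days: 143 − 30 = 113 left.
October 1919 has 31 days: 113 − 31 = 82 left.
November 1919 has 30 days: 82 − 30 = 52 left.
December 1919 has 31 days: 52 − 31 = 21 left.
21 days into January 1920 → January 21, 1920.
Going back 26 weeks (= 182 days) from January 21, 1920:
Going back 21 days from January 21, 1920 reaches the end of the previous month; 182 − 21 = 161 left.
December 1919 has 31 days: 161 − 31 = 130 left.
November 1919 has 30 days: 130 − 30 = 100 left.
October 1919 has 31 days: 100 − 31 = 69 left.
September 1919 has 30 days: 69 − 30 = 39 left.
August 1919 has 31 days: 39 − 31 = 8 left.
July 1919 has 31 days; 31 − 8 = 23 → July 23, 1919.
Advancing 600 days from July 23, 1919:
July has 31 days, so 31 − 23 = 8 days remain after July 23, 1919; 600 − 8 = 592 left.
August 1919 has 31 days: 592 − 31 = 561 left.
September 1919 has 30 days: 561 − 30 = 531 left.
October 1919 has 31 days: 531 − 31 = 500 left.
November 1919 has 30 days: 500 − 30 = 470 left.
December 1919 has 31 days: 470 − 31 = 439 left.
January 1920 has 31 days: 439 − 31 = 408 left.
February 1920 has 29 days (1920 is a leap year): 408 − 29 = 379 left.
March 1920 has 31 days: 379 − 31 = 348 left.
April 1920 has 30 days: 348 − 30 = 318 left.
May 1920 has 31 days: 318 − 31 = 287 left.
June 1920 has 30 days: 287 − 30 = 257 left.
July 1920 has 31 days: 257 − 31 = 226 left.
August 1920 has 31 days: 226 − 31 = 195 left.
September 1920 has 30 days: 195 − 30 = 165 left.
October 1920 has 31 days: 165 − 31 = 134 left.
November 1920 has 30 days: 134 − 30 = 104 left.
December 1920 has 31 days: 104 − 31 = 73 left.
January 1921 has 31 days: 73 − 31 = 42 left.
February 1921 has 28 days (1921 is not a leap year): 42 − 28 = 14 left.
14 days into March 1921 → March 14, 1921.

March 14, 1921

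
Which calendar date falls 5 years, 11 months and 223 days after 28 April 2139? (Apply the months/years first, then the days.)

Advancing 5 years, 11 months and 223 days from April 28, 2139: first the month/year part, then the days.
+5 years → 2144; month 4 + 11 = 15, which is month 3 of year 2145 → March 2145.
Day 28 is valid in March, giving March 28, 2145.
Now add 223 days from March 28, 2145.
March has 31 days, so 31 − 28 = 3 days remain after March 28, 2145; 223 − 3 = 220 left.
April 2145 has 30 days: 220 − 30 = 190 left.
May 2145 has 31 days: 190 − 31 = 159 left.
June 2145 has 30 days: 159 − 30 = 129 left.
July 2145 has 31 days: 129 − 31 = 98 left.
August 2145 has 31 days: 98 − 31 = 67 left.
September 2145 has 30 days: 67 − 30 = 37 left.
October 2145 has 31 days: 37 − 31 = 6 left.
6 days into November 2145 → November 6, 2145.

November 6, 2145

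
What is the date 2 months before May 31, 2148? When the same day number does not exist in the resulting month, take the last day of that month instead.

Subtracting 2 months from May 31, 2148.
month 5 − 2 = 3 → March 2148.
Day 31 is valid in March, giving March 31, 2148.

March 31, 2148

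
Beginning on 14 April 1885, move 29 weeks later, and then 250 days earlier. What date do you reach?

Adding 29 weeks (= 203 days) from April 14, 1885:
April has 30 days, so 30 − 14 = 16 days remain after April 14, 1885; 203 − 16 = 187 left.
May 1885 has 31 days: 187 − 31 = 156 left.
June 1885 has 30 days: 156 − 30 = 126 left.
July 1885 has 31 days: 126 − 31 = 95 left.
August 1885 has 31 days: 95 − 31 = 64 left.
September 1885 has 30 days: 64 − 30 = 34 left.
October 1885 has 31 days: 34 − 31 = 3 left.
3 days into November 1885 → November 3, 1885.
Counting back 250 days from November 3, 1885:
Going back 3 days from November 3, 1885 reaches the end of the previous month; 250 − 3 = 247 left.
October 1885 has 31 days: 247 − 31 = 216 left.
September 1885 has 30 days: 216 − 30 = 186 left.
August 1885 has 31 days: 186 − 31 = 155 left.
July 1885 has 31 days: 155 − 31 = 124 left.
June 1885 has 30 days: 124 − 30 = 94 left.
May 1885 has 31 days: 94 − 31 = 63 left.
April 1885 has 30 days: 63 − 30 = 33 left.
March 1885 has 31 days: 33 − 31 = 2 left.
February 1885 has 28 days; 28 − 2 = 26 → February 26, 1885.

February 26, 1885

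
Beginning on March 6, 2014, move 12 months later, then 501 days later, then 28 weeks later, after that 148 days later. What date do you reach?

June 28, 2017

Counting forward 12 months from March 6, 2014:
month 3 + 12 = 15, which is month 3 of year 2015 → March 2015.
Day 6 is valid in March, giving March 6, 2015.
Counting forward 501 days from March 6, 2015:
March has 31 days, so 31 − 6 = 25 days remain after March 6, 2015; 501 − 25 = 476 left.
April 2015 has 30 days: 476 − 30 = 446 left.
May 2015 has 31 days: 446 − 31 = 415 left.
June 2015 has 30 days: 415 − 30 = 385 left.
July 2015 has 31 days: 385 − 31 = 354 left.
August 2015 has 31 days: 354 − 31 = 323 left.
September 2015 has 30 days: 323 − 30 = 293 left.
October 2015 has 31 days: 293 − 31 = 262 left.
November 2015 has 30 days: 262 − 30 = 232 left.
December 2015 has 31 days: 232 − 31 = 201 left.
January 2016 has 31 days: 201 − 31 = 170 left.
February 2016 has 29 days (2016 is a leap year): 170 − 29 = 141 left.
March 2016 has 31 days: 141 − 31 = 110 left.
April 2016 has 30 days: 110 − 30 = 80 left.
May 2016 has 31 days: 80 − 31 = 49 left.
June 2016 has 30 days: 49 − 30 = 19 left.
19 days into July 2016 → July 19, 2016.
Advancing 28 weeks (= 196 days) from July 19, 2016:
July has 31 days, so 31 − 19 = 12 days remain after July 19, 2016; 196 − 12 = 184 left.
August 2016 has 31 days: 184 − 31 = 153 left.
September 2016 has 30 days: 153 − 30 = 123 left.
October 2016 has 31 days: 123 − 31 = 92 left.
November 2016 has 30 days: 92 − 30 = 62 left.
December 2016 has 31 days: 62 − 31 = 31 left.
31 days into January 2017 → January 31, 2017.
Advancing 148 days from January 31, 2017:
January has 31 days, so 31 − 31 = 0 days remain after January 31, 2017; 148 − 0 = 148 left.
February 2017 has 28 days (2017 is not a leap year): 148 − 28 = 120 left.
March 2017 has 31 days: 120 − 31 = 89 left.
April 2017 has 30 days: 89 − 30 = 59 left.
May 2017 has 31 days: 59 − 31 = 28 left.
28 days into June 2017 → June 28, 2017.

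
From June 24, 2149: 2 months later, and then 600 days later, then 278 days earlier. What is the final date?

July 12, 2150

Counting forward 2 months from June 24, 2149:
month 6 + 2 = 8 → August 2149.
Day 24 is valid in August, giving August 24, 2149.
Advancing 600 days from August 24, 2149:
August has 31 days, so 31 − 24 = 7 days remain after August 24, 2149; 600 − 7 = 593 left.
September 2149 has 30 days: 593 − 30 = 563 left.
October 2149 has 31 days: 563 − 31 = 532 left.
November 2149 has 30 days: 532 − 30 = 502 left.
December 2149 has 31 days: 502 − 31 = 471 left.
January 2150 has 31 days: 471 − 31 = 440 left.
February 2150 has 28 days (2150 is not a leap year): 440 − 28 = 412 left.
March 2150 has 31 days: 412 − 31 = 381 left.
April 2150 has 30 days: 381 − 30 = 351 left.
May 2150 has 31 days: 351 − 31 = 320 left.
June 2150 has 30 days: 320 − 30 = 290 left.
July 2150 has 31 days: 290 − 31 = 259 left.
August 2150 has 31 days: 259 − 31 = 228 left.
September 2150 has 30 days: 228 − 30 = 198 left.
October 2150 has 31 days: 198 − 31 = 167 left.
November 2150 has 30 days: 167 − 30 = 137 left.
December 2150 has 31 days: 137 − 31 = 106 left.
January 2151 has 31 days: 106 − 31 = 75 left.
February 2151 has 28 days (2151 is not a leap year): 75 − 28 = 47 left.
March 2151 has 31 days: 47 − 31 = 16 left.
16 days into April 2151 → April 16, 2151.
Going back 278 days from April 16, 2151:
Going back 16 days from April 16, 2151 reaches the end of the previous month; 278 − 16 = 262 left.
March 2151 has 31 days: 262 − 31 = 231 left.
February 2151 has 28 days (2151 is not a leap year): 231 − 28 = 203 left.
January 2151 has 31 days: 203 − 31 = 172 left.
December 2150 has 31 days: 172 − 31 = 141 left.
November 2150 has 30 days: 141 − 30 = 111 left.
October 2150 has 31 days: 111 − 31 = 80 left.
September 2150 has 30 days: 80 − 30 = 50 left.
August 2150 has 31 days: 50 − 31 = 19 left.
July 2150 has 31 days; 31 − 19 = 12 → July 12, 2150.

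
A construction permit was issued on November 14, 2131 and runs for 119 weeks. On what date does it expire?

February 24, 2134

Advancing 119 weeks = 833 days from November 14, 2131.
November has 30 days, so 30 − 14 = 16 days remain after November 14, 2131; 833 − 16 = 817 left.
December 2131 has 31 days: 817 − 31 = 786 left.
January 2132 has 31 days: 786 − 31 = 755 left.
February 2132 has 29 days (2132 is a leap year): 755 − 29 = 726 left.
March 2132 has 31 days: 726 − 31 = 695 left.
April 2132 has 30 days: 695 − 30 = 665 left.
May 2132 has 31 days: 665 − 31 = 634 left.
June 2132 has 30 days: 634 − 30 = 604 left.
July 2132 has 31 days: 604 − 31 = 573 left.
August 2132 has 31 days: 573 − 31 = 542 left.
September 2132 has 30 days: 542 − 30 = 512 left.
October 2132 has 31 days: 512 − 31 = 481 left.
November 2132 has 30 days: 481 − 30 = 451 left.
December 2132 has 31 days: 451 − 31 = 420 left.
January 2133 has 31 days: 420 − 31 = 389 left.
February 2133 has 28 days (2133 is not a leap year): 389 − 28 = 361 left.
March 2133 has 31 days: 361 − 31 = 330 left.
April 2133 has 30 days: 330 − 30 = 300 left.
May 2133 has 31 days: 300 − 31 = 269 left.
June 2133 has 30 days: 269 − 30 = 239 left.
July 2133 has 31 days: 239 − 31 = 208 left.
August 2133 has 31 days: 208 − 31 = 177 left.
September 2133 has 30 days: 177 − 30 = 147 left.
October 2133 has 31 days: 147 − 31 = 116 left.
November 2133 has 30 days: 116 − 30 = 86 left.
December 2133 has 31 days: 86 − 31 = 55 left.
January 2134 has 31 days: 55 − 31 = 24 left.
24 days into February 2134 → February 24, 2134.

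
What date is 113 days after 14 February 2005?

June 7, 2005

Adding 113 days from February 14, 2005.
February has 28 days, so 28 − 14 = 14 days remain after February 14, 2005; 113 − 14 = 99 left.
March 2005 has 31 days: 99 − 31 = 68 left.
April 2005 has 30 days: 68 − 30 = 38 left.
May 2005 has 31 days: 38 − 31 = 7 left.
7 days into June 2005 → June 7, 2005.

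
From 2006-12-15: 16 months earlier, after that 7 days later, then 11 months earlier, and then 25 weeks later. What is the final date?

March 16, 2005

Counting back 16 months from December 15, 2006:
month 12 − 16 = -4, which is month 8 of year 2005 → August 2005.
Day 15 is valid in August, giving August 15, 2005.
Adding 7 days from August 15, 2005:
August has 31 days; 15 + 7 = 22, still in August.
Counting back 11 months from August 22, 2005:
month 8 − 11 = -3, which is month 9 of year 2004 → September 2004.
Day 22 is valid in September, giving September 22, 2004.
Counting forward 25 weeks (= 175 days) from September 22, 2004:
September has 30 days, so 30 − 22 = 8 days remain after September 22, 2004; 175 − 8 = 167 left.
October 2004 has 31 days: 167 − 31 = 136 left.
November 2004 has 30 days: 136 − 30 = 106 left.
December 2004 has 31 days: 106 − 31 = 75 left.
January 2005 has 31 days: 75 − 31 = 44 left.
February 2005 has 28 days (2005 is not a leap year): 44 − 28 = 16 left.
16 days into March 2005 → March 16, 2005.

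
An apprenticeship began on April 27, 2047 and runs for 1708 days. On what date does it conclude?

Advancing 1708 days from April 27, 2047.
April has 30 days, so 30 − 27 = 3 days remain after April 27, 2047; 1708 − 3 = 1705 left.
May 2047 has 31 days: 1705 − 31 = 1674 left.
June 2047 has 30 days: 1674 − 30 = 1644 left.
July 2047 has 31 days: 1644 − 31 = 1613 left.
August 2047 has 31 days: 1613 − 31 = 1582 left.
September 2047 has 30 days: 1582 − 30 = 1552 left.
October 2047 has 31 days: 1552 − 31 = 1521 left.
November 2047 has 30 days: 1521 − 30 = 1491 left.
December 2047 has 31 days: 1491 − 31 = 1460 left.
January 2048 has 31 days: 1460 − 31 = 1429 left.
February 2048 has 29 days (2048 is a leap year): 1429 − 29 = 1400 left.
March 2048 has 31 days: 1400 − 31 = 1369 left.
April 2048 has 30 days: 1369 − 30 = 1339 left.
May 2048 has 31 days: 1339 − 31 = 1308 left.
June 2048 has 30 days: 1308 − 30 = 1278 left.
July 2048 has 31 days: 1278 − 31 = 1247 left.
August 2048 has 31 days: 1247 − 31 = 1216 left.
September 2048 has 30 days: 1216 − 30 = 1186 left.
October 2048 has 31 days: 1186 − 31 = 1155 left.
November 2048 has 30 days: 1155 − 30 = 1125 left.
December 2048 has 31 days: 1125 − 31 = 1094 left.
January 2049 has 31 days: 1094 − 31 = 1063 left.
February 2049 has 28 days (2049 is not a leap year): 1063 − 28 = 1035 left.
March 2049 has 31 days: 1035 − 31 = 1004 left.
April 2049 has 30 days: 1004 − 30 = 974 left.
May 2049 has 31 days: 974 − 31 = 943 left.
June 2049 has 30 days: 943 − 30 = 913 left.
July 2049 has 31 days: 913 − 31 = 882 left.
August 2049 has 31 days: 882 − 31 = 851 left.
September 2049 has 30 days: 851 − 30 = 821 left.
October 2049 has 31 days: 821 − 31 = 790 left.
November 2049 has 30 days: 790 − 30 = 760 left.
December 2049 has 31 days: 760 − 31 = 729 left.
January 2050 has 31 days: 729 − 31 = 698 left.
February 2050 has 28 days (2050 is not a leap year): 698 − 28 = 670 left.
March 2050 has 31 days: 670 − 31 = 639 left.
April 2050 has 30 days: 639 − 30 = 609 left.
May 2050 has 31 days: 609 − 31 = 578 left.
June 2050 has 30 days: 578 − 30 = 548 left.
July 2050 has 31 days: 548 − 31 = 517 left.
August 2050 has 31 days: 517 − 31 = 486 left.
September 2050 has 30 days: 486 − 30 = 456 left.
October 2050 has 31 days: 456 − 31 = 425 left.
November 2050 has 30 days: 425 − 30 = 395 left.
December 2050 has 31 days: 395 − 31 = 364 left.
January 2051 has 31 days: 364 − 31 = 333 left.
February 2051 has 28 days (2051 is not a leap year): 333 − 28 = 305 left.
March 2051 has 31 days: 305 − 31 = 274 left.
April 2051 has 30 days: 274 − 30 = 244 left.
May 2051 has 31 days: 244 − 31 = 213 left.
June 2051 has 30 days: 213 − 30 = 183 left.
July 2051 has 31 days: 183 − 31 = 152 left.
August 2051 has 31 days: 152 − 31 = 121 left.
September 2051 has 30 days: 121 − 30 = 91 left.
October 2051 has 31 days: 91 − 31 = 60 left.
November 2051 has 30 days: 60 − 30 = 30 left.
30 days into December 2051 → December 30, 2051.

December 30, 2051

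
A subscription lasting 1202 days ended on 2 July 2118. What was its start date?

Going back 1202 days from July 2, 2118.
Going back 2 days from July 2, 2118 reaches the end of the previous month; 1202 − 2 = 1200 left.
June 2118 has 30 days: 1200 − 30 = 1170 left.
May 2118 has 31 days: 1170 − 31 = 1139 left.
April 2118 has 30 days: 1139 − 30 = 1109 left.
March 2118 has 31 days: 1109 − 31 = 1078 left.
February 2118 has 28 days (2118 is not a leap year): 1078 − 28 = 1050 left.
January 2118 has 31 days: 1050 − 31 = 1019 left.
December 2117 has 31 days: 1019 − 31 = 988 left.
November 2117 has 30 days: 988 − 30 = 958 left.
October 2117 has 31 days: 958 − 31 = 927 left.
September 2117 has 30 days: 927 − 30 = 897 left.
August 2117 has 31 days: 897 − 31 = 866 left.
July 2117 has 31 days: 866 − 31 = 835 left.
June 2117 has 30 days: 835 − 30 = 805 left.
May 2117 has 31 days: 805 − 31 = 774 left.
April 2117 has 30 days: 774 − 30 = 744 left.
March 2117 has 31 days: 744 − 31 = 713 left.
February 2117 has 28 days (2117 is not a leap year): 713 − 28 = 685 left.
January 2117 has 31 days: 685 − 31 = 654 left.
December 2116 has 31 days: 654 − 31 = 623 left.
November 2116 has 30 days: 623 − 30 = 593 left.
October 2116 has 31 days: 593 − 31 = 562 left.
September 2116 has 30 days: 562 − 30 = 532 left.
August 2116 has 31 days: 532 − 31 = 501 left.
July 2116 has 31 days: 501 − 31 = 470 left.
June 2116 has 30 days: 470 − 30 = 440 left.
May 2116 has 31 days: 440 − 31 = 409 left.
April 2116 has 30 days: 409 − 30 = 379 left.
March 2116 has 31 days: 379 − 31 = 348 left.
February 2116 has 29 days (2116 is a leap year): 348 − 29 = 319 left.
January 2116 has 31 days: 319 − 31 = 288 left.
December 2115 has 31 days: 288 − 31 = 257 left.
November 2115 has 30 days: 257 − 30 = 227 left.
October 2115 has 31 days: 227 − 31 = 196 left.
September 2115 has 30 days: 196 − 30 = 166 left.
August 2115 has 31 days: 166 − 31 = 135 left.
July 2115 has 31 days: 135 − 31 = 104 left.
June 2115 has 30 days: 104 − 30 = 74 left.
May 2115 has 31 days: 74 − 31 = 43 left.
April 2115 has 30 days: 43 − 30 = 13 left.
March 2115 has 31 days; 31 − 13 = 18 → March 18, 2115.

March 18, 2115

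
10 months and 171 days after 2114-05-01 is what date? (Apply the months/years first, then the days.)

Advancing 10 months and 171 days from May 1, 2114: first the month/year part, then the days.
month 5 + 10 = 15, which is month 3 of year 2115 → March 2115.
Day 1 is valid in March, giving March 1, 2115.
Now add 171 days from March 1, 2115.
March has 31 days, so 31 − 1 = 30 days remain after March 1, 2115; 171 − 30 = 141 left.
April 2115 has 30 days: 141 − 30 = 111 left.
May 2115 has 31 days: 111 − 31 = 80 left.
June 2115 has 30 days: 80 − 30 = 50 left.
July 2115 has 31 days: 50 − 31 = 19 left.
19 days into August 2115 → August 19, 2115.

August 19, 2115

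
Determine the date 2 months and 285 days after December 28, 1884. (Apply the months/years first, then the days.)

Advancing 2 months and 285 days from December 28, 1884: first the month/year part, then the days.
month 12 + 2 = 14, which is month 2 of year 1885 → February 1885.
Day 28 is valid in February, giving February 28, 1885.
Now add 285 days from February 28, 1885.
February has 28 days, so 28 − 28 = 0 days remain after February 28, 1885; 285 − 0 = 285 left.
March 1885 has 31 days: 285 − 31 = 254 left.
April 1885 has 30 days: 254 − 30 = 224 left.
May 1885 has 31 days: 224 − 31 = 193 left.
June 1885 has 30 days: 193 − 30 = 163 left.
July 1885 has 31 days: 163 − 31 = 132 left.
August 1885 has 31 days: 132 − 31 = 101 left.
September 1885 has 30 days: 101 − 30 = 71 left.
October 1885 has 31 days: 71 − 31 = 40 left.
November 1885 has 30 days: 40 − 30 = 10 left.
10 days into December 1885 → December 10, 1885.

December 10, 1885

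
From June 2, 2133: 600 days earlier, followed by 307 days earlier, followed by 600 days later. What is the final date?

Subtracting 600 days from June 2, 2133:
Going back 2 days from June 2, 2133 reaches the end of the previous month; 600 − 2 = 598 left.
May 2133 has 31 days: 598 − 31 = 567 left.
April 2133 has 30 days: 567 − 30 = 537 left.
March 2133 has 31 days: 537 − 31 = 506 left.
February 2133 has 28 days (2133 is not a leap year): 506 − 28 = 478 left.
January 2133 has 31 days: 478 − 31 = 447 left.
December 2132 has 31 days: 447 − 31 = 416 left.
November 2132 has 30 days: 416 − 30 = 386 left.
October 2132 has 31 days: 386 − 31 = 355 left.
September 2132 has 30 days: 355 − 30 = 325 left.
August 2132 has 31 days: 325 − 31 = 294 left.
July 2132 has 31 days: 294 − 31 = 263 left.
June 2132 has 30 days: 263 − 30 = 233 left.
May 2132 has 31 days: 233 − 31 = 202 left.
April 2132 has 30 days: 202 − 30 = 172 left.
March 2132 has 31 days: 172 − 31 = 141 left.
February 2132 has 29 days (2132 is a leap year): 141 − 29 = 112 left.
January 2132 has 31 days: 112 − 31 = 81 left.
December 2131 has 31 days: 81 − 31 = 50 left.
November 2131 has 30 days: 50 − 30 = 20 left.
October 2131 has 31 days; 31 − 20 = 11 → October 11, 2131.
Subtracting 307 days from October 11, 2131:
Going back 11 days from October 11, 2131 reaches the end of the previous month; 307 − 11 = 296 left.
September 2131 has 30 days: 296 − 30 = 266 left.
August 2131 has 31 days: 266 − 31 = 235 left.
July 2131 has 31 days: 235 − 31 = 204 left.
June 2131 has 30 days: 204 − 30 = 174 left.
May 2131 has 31 days: 174 − 31 = 143 left.
April 2131 has 30 days: 143 − 30 = 113 left.
March 2131 has 31 days: 113 − 31 = 82 left.
February 2131 has 28 days (2131 is not a leap year): 82 − 28 = 54 left.
January 2131 has 31 days: 54 − 31 = 23 left.
December 2130 has 31 days; 31 − 23 = 8 → December 8, 2130.
Adding 600 days from December 8, 2130:
December has 31 days, so 31 − 8 = 23 days remain after December 8, 2130; 600 − 23 = 577 left.
January 2131 has 31 days: 577 − 31 = 546 left.
February 2131 has 28 days (2131 is not a leap year): 546 − 28 = 518 left.
March 2131 has 31 days: 518 − 31 = 487 left.
April 2131 has 30 days: 487 − 30 = 457 left.
May 2131 has 31 days: 457 − 31 = 426 left.
June 2131 has 30 days: 426 − 30 = 396 left.
July 2131 has 31 days: 396 − 31 = 365 left.
August 2131 has 31 days: 365 − 31 = 334 left.
September 2131 has 30 days: 334 − 30 = 304 left.
October 2131 has 31 days: 304 − 31 = 273 left.
November 2131 has 30 days: 273 − 30 = 243 left.
December 2131 has 31 days: 243 − 31 = 212 left.
January 2132 has 31 days: 212 − 31 = 181 left.
February 2132 has 29 days (2132 is a leap year): 181 − 29 = 152 left.
March 2132 has 31 days: 152 − 31 = 121 left.
April 2132 has 30 days: 121 − 30 = 91 left.
May 2132 has 31 days: 91 − 31 = 60 left.
June 2132 has 30 days: 60 − 30 = 30 left.
30 days into July 2132 → July 30, 2132.

July 30, 2132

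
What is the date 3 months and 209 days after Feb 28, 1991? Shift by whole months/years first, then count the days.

December 23, 1991

Advancing 3 months and 209 days from February 28, 1991: first the month/year part, then the days.
month 2 + 3 = 5 → May 1991.
Day 28 is valid in May, giving May 28, 1991.
Now add 209 days from May 28, 1991.
May has 31 days, so 31 − 28 = 3 days remain after May 28, 1991; 209 − 3 = 206 left.
June 1991 has 30 days: 206 − 30 = 176 left.
July 1991 has 31 days: 176 − 31 = 145 left.
August 1991 has 31 days: 145 − 31 = 114 left.
September 1991 has 30 days: 114 − 30 = 84 left.
October 1991 has 31 days: 84 − 31 = 53 left.
November 1991 has 30 days: 53 − 30 = 23 left.
23 days into December 1991 → December 23, 1991.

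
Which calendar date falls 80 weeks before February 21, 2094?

Subtracting 80 weeks = 560 days from February 21, 2094.
Going back 21 days from February 21, 2094 reaches the end of the previous month; 560 − 21 = 539 left.
January 2094 has 31 days: 539 − 31 = 508 left.
December 2093 has 31 days: 508 − 31 = 477 left.
November 2093 has 30 days: 477 − 30 = 447 left.
October 2093 has 31 days: 447 − 31 = 416 left.
September 2093 has 30 days: 416 − 30 = 386 left.
August 2093 has 31 days: 386 − 31 = 355 left.
July 2093 has 31 days: 355 − 31 = 324 left.
June 2093 has 30 days: 324 − 30 = 294 left.
May 2093 has 31 days: 294 − 31 = 263 left.
April 2093 has 30 days: 263 − 30 = 233 left.
March 2093 has 31 days: 233 − 31 = 202 left.
February 2093 has 28 days (2093 is not a leap year): 202 − 28 = 174 left.
January 2093 has 31 days: 174 − 31 = 143 left.
December 2092 has 31 days: 143 − 31 = 112 left.
November 2092 has 30 days: 112 − 30 = 82 left.
October 2092 has 31 days: 82 − 31 = 51 left.
September 2092 has 30 days: 51 − 30 = 21 left.
August 2092 has 31 days; 31 − 21 = 10 → August 10, 2092.

August 10, 2092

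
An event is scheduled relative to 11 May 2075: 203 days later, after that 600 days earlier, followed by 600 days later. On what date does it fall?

November 30, 2075

Advancing 203 days from May 11, 2075:
May has 31 days, so 31 − 11 = 20 days remain after May 11, 2075; 203 − 20 = 183 left.
June 2075 has 30 days: 183 − 30 = 153 left.
July 2075 has 31 days: 153 − 31 = 122 left.
August 2075 has 31 days: 122 − 31 = 91 left.
September 2075 has 30 days: 91 − 30 = 61 left.
October 2075 has 31 days: 61 − 31 = 30 left.
30 days into November 2075 → November 30, 2075.
Counting back 600 days from November 30, 2075:
Going back 30 days from November 30, 2075 reaches the end of the previous month; 600 − 30 = 570 left.
October 2075 has 31 days: 570 − 31 = 539 left.
September 2075 has 30 days: 539 − 30 = 509 left.
August 2075 has 31 days: 509 − 31 = 478 left.
July 2075 has 31 days: 478 − 31 = 447 left.
June 2075 has 30 days: 447 − 30 = 417 left.
May 2075 has 31 days: 417 − 31 = 386 left.
April 2075 has 30 days: 386 − 30 = 356 left.
March 2075 has 31 days: 356 − 31 = 325 left.
February 2075 has 28 days (2075 is not a leap year): 325 − 28 = 297 left.
January 2075 has 31 days: 297 − 31 = 266 left.
December 2074 has 31 days: 266 − 31 = 235 left.
November 2074 has 30 days: 235 − 30 = 205 left.
October 2074 has 31 days: 205 − 31 = 174 left.
September 2074 has 30 days: 174 − 30 = 144 left.
August 2074 has 31 days: 144 − 31 = 113 left.
July 2074 has 31 days: 113 − 31 = 82 left.
June 2074 has 30 days: 82 − 30 = 52 left.
May 2074 has 31 days: 52 − 31 = 21 left.
April 2074 has 30 days; 30 − 21 = 9 → April 9, 2074.
Adding 600 days from April 9, 2074:
April has 30 days, so 30 − 9 = 21 days remain after April 9, 2074; 600 − 21 = 579 left.
May 2074 has 31 days: 579 − 31 = 548 left.
June 2074 has 30 days: 548 − 30 = 518 left.
July 2074 has 31 days: 518 − 31 = 487 left.
August 2074 has 31 days: 487 − 31 = 456 left.
September 2074 has 30 days: 456 − 30 = 426 left.
October 2074 has 31 days: 426 − 31 = 395 left.
November 2074 has 30 days: 395 − 30 = 365 left.
December 2074 has 31 days: 365 − 31 = 334 left.
January 2075 has 31 days: 334 − 31 = 303 left.
February 2075 has 28 days (2075 is not a leap year): 303 − 28 = 275 left.
March 2075 has 31 days: 275 − 31 = 244 left.
April 2075 has 30 days: 244 − 30 = 214 left.
May 2075 has 31 days: 214 − 31 = 183 left.
June 2075 has 30 days: 183 − 30 = 153 left.
July 2075 has 31 days: 153 − 31 = 122 left.
August 2075 has 31 days: 122 − 31 = 91 left.
September 2075 has 30 days: 91 − 30 = 61 left.
October 2075 has 31 days: 61 − 31 = 30 left.
30 days into November 2075 → November 30, 2075.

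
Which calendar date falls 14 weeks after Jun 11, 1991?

Adding 14 weeks = 98 days from June 11, 1991.
June has 30 days, so 30 − 11 = 19 days remain after June 11, 1991; 98 − 19 = 79 left.
July 1991 has 31 days: 79 − 31 = 48 left.
August 1991 has 31 days: 48 − 31 = 17 left.
17 days into September 1991 → September 17, 1991.

September 17, 1991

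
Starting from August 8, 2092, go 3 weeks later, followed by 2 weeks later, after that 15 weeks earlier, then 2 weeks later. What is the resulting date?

Advancing 3 weeks (= 21 days) from August 8, 2092:
August has 31 days; 8 + 21 = 29, still in August.
Adding 2 weeks (= 14 days) from August 29, 2092:
August has 31 days, so 31 − 29 = 2 days remain after August 29, 2092; 14 − 2 = 12 left.
12 days into September 2092 → September 12, 2092.
Counting back 15 weeks (= 105 days) from September 12, 2092:
Going back 12 days from September 12, 2092 reaches the end of the previous month; 105 − 12 = 93 left.
August 2092 has 31 days: 93 − 31 = 62 left.
July 2092 has 31 days: 62 − 31 = 31 left.
June 2092 has 30 days: 31 − 30 = 1 left.
May 2092 has 31 days; 31 − 1 = 30 → May 30, 2092.
Counting forward 2 weeks (= 14 days) from May 30, 2092:
May has 31 days, so 31 − 30 = 1 day remains after May 30, 2092; 14 − 1 = 13 left.
13 days into June 2092 → June 13, 2092.

June 13, 2092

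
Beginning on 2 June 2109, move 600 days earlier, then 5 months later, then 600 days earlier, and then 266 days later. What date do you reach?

April 12, 2107

Going back 600 days from June 2, 2109:
Going back 2 days from June 2, 2109 reaches the end of the previous month; 600 − 2 = 598 left.
May 2109 has 31 days: 598 − 31 = 567 left.
April 2109 has 30 days: 567 − 30 = 537 left.
March 2109 has 31 days: 537 − 31 = 506 left.
February 2109 has 28 days (2109 is not a leap year): 506 − 28 = 478 left.
January 2109 has 31 days: 478 − 31 = 447 left.
December 2108 has 31 days: 447 − 31 = 416 left.
November 2108 has 30 days: 416 − 30 = 386 left.
October 2108 has 31 days: 386 − 31 = 355 left.
September 2108 has 30 days: 355 − 30 = 325 left.
August 2108 has 31 days: 325 − 31 = 294 left.
July 2108 has 31 days: 294 − 31 = 263 left.
June 2108 has 30 days: 263 − 30 = 233 left.
May 2108 has 31 days: 233 − 31 = 202 left.
April 2108 has 30 days: 202 − 30 = 172 left.
March 2108 has 31 days: 172 − 31 = 141 left.
February 2108 has 29 days (2108 is a leap year): 141 − 29 = 112 left.
January 2108 has 31 days: 112 − 31 = 81 left.
December 2107 has 31 days: 81 − 31 = 50 left.
November 2107 has 30 days: 50 − 30 = 20 left.
October 2107 has 31 days; 31 − 20 = 11 → October 11, 2107.
Advancing 5 months from October 11, 2107:
month 10 + 5 = 15, which is month 3 of year 2108 → March 2108.
Day 11 is valid in March, giving March 11, 2108.
Subtracting 600 days from March 11, 2108:
Going back 11 days from March 11, 2108 reaches the end of the previous month; 600 − 11 = 589 left.
February 2108 has 29 days (2108 is a leap year): 589 − 29 = 560 left.
January 2108 has 31 days: 560 − 31 = 529 left.
December 2107 has 31 days: 529 − 31 = 498 left.
November 2107 has 30 days: 498 − 30 = 468 left.
October 2107 has 31 days: 468 − 31 = 437 left.
September 2107 has 30 days: 437 − 30 = 407 left.
August 2107 has 31 days: 407 − 31 = 376 left.
July 2107 has 31 days: 376 − 31 = 345 left.
June 2107 has 30 days: 345 − 30 = 315 left.
May 2107 has 31 days: 315 − 31 = 284 left.
April 2107 has 30 days: 284 − 30 = 254 left.
March 2107 has 31 days: 254 − 31 = 223 left.
February 2107 has 28 days (2107 is not a leap year): 223 − 28 = 195 left.
January 2107 has 31 days: 195 − 31 = 164 left.
December 2106 has 31 days: 164 − 31 = 133 left.
November 2106 has 30 days: 133 − 30 = 103 left.
October 2106 has 31 days: 103 − 31 = 72 left.
September 2106 has 30 days: 72 − 30 = 42 left.
August 2106 has 31 days: 42 − 31 = 11 left.
July 2106 has 31 days; 31 − 11 = 20 → July 20, 2106.
Counting forward 266 days from July 20, 2106:
July has 31 days, so 31 − 20 = 11 days remain after July 20, 2106; 266 − 11 = 255 left.
August 2106 has 31 days: 255 − 31 = 224 left.
September 2106 has 30 days: 224 − 30 = 194 left.
October 2106 has 31 days: 194 − 31 = 163 left.
November 2106 has 30 days: 163 − 30 = 133 left.
December 2106 has 31 days: 133 − 31 = 102 left.
January 2107 has 31 days: 102 − 31 = 71 left.
February 2107 has 28 days (2107 is not a leap year): 71 − 28 = 43 left.
March 2107 has 31 days: 43 − 31 = 12 left.
12 days into April 2107 → April 12, 2107.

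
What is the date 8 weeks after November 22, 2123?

Adding 8 weeks = 56 days from November 22, 2123.
November has 30 days, so 30 − 22 = 8 days remain after November 22, 2123; 56 − 8 = 48 left.
December 2123 has 31 days: 48 − 31 = 17 left.
17 days into January 2124 → January 17, 2124.

January 17, 2124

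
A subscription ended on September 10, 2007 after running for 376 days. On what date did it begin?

August 30, 2006

Going back 376 days from September 10, 2007.
Going back 10 days from September 10, 2007 reaches the end of the previous month; 376 − 10 = 366 left.
August 2007 has 31 days: 366 − 31 = 335 left.
July 2007 has 31 days: 335 − 31 = 304 left.
June 2007 has 30 days: 304 − 30 = 274 left.
May 2007 has 31 days: 274 − 31 = 243 left.
April 2007 has 30 days: 243 − 30 = 213 left.
March 2007 has 31 days: 213 − 31 = 182 left.
February 2007 has 28 days (2007 is not a leap year): 182 − 28 = 154 left.
January 2007 has 31 days: 154 − 31 = 123 left.
December 2006 has 31 days: 123 − 31 = 92 left.
November 2006 has 30 days: 92 − 30 = 62 left.
October 2006 has 31 days: 62 − 31 = 31 left.
September 2006 has 30 days: 31 − 30 = 1 left.
August 2006 has 31 days; 31 − 1 = 30 → August 30, 2006.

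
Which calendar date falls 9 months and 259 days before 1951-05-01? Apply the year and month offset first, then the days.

November 15, 1949

Subtracting 9 months and 259 days from May 1, 1951: first the month/year part, then the days.
month 5 − 9 = -4, which is month 8 of year 1950 → August 1950.
Day 1 is valid in August, giving August 1, 1950.
Now subtract 259 days from August 1, 1950.
Going back 1 day from August 1, 1950 reaches the end of the previous month; 259 − 1 = 258 left.
July 1950 has 31 days: 258 − 31 = 227 left.
June 1950 has 30 days: 227 − 30 = 197 left.
May 1950 has 31 days: 197 − 31 = 166 left.
April 1950 has 30 days: 166 − 30 = 136 left.
March 1950 has 31 days: 136 − 31 = 105 left.
February 1950 has 28 days (1950 is not a leap year): 105 − 28 = 77 left.
January 1950 has 31 days: 77 − 31 = 46 left.
December 1949 has 31 days: 46 − 31 = 15 left.
November 1949 has 30 days; 30 − 15 = 15 → November 15, 1949.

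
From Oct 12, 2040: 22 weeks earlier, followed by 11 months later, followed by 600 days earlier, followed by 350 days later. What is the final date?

Going back 22 weeks (= 154 days) from October 12, 2040:
Going back 12 days from October 12, 2040 reaches the end of the previous month; 154 − 12 = 142 left.
September 2040 has 30 days: 142 − 30 = 112 left.
August 2040 has 31 days: 112 − 31 = 81 left.
July 2040 has 31 days: 81 − 31 = 50 left.
June 2040 has 30 days: 50 − 30 = 20 left.
May 2040 has 31 days; 31 − 20 = 11 → May 11, 2040.
Advancing 11 months from May 11, 2040:
month 5 + 11 = 16, which is month 4 of year 2041 → April 2041.
Day 11 is valid in April, giving April 11, 2041.
Subtracting 600 days from April 11, 2041:
Going back 11 days from April 11, 2041 reaches the end of the previous month; 600 − 11 = 589 left.
March 2041 has 31 days: 589 − 31 = 558 left.
February 2041 has 28 days (2041 is not a leap year): 558 − 28 = 530 left.
January 2041 has 31 days: 530 − 31 = 499 left.
December 2040 has 31 days: 499 − 31 = 468 left.
November 2040 has 30 days: 468 − 30 = 438 left.
October 2040 has 31 days: 438 − 31 = 407 left.
September 2040 has 30 days: 407 − 30 = 377 left.
August 2040 has 31 days: 377 − 31 = 346 left.
July 2040 has 31 days: 346 − 31 = 315 left.
June 2040 has 30 days: 315 − 30 = 285 left.
May 2040 has 31 days: 285 − 31 = 254 left.
April 2040 has 30 days: 254 − 30 = 224 left.
March 2040 has 31 days: 224 − 31 = 193 left.
February 2040 has 29 days (2040 is a leap year): 193 − 29 = 164 left.
January 2040 has 31 days: 164 − 31 = 133 left.
December 2039 has 31 days: 133 − 31 = 102 left.
November 2039 has 30 days: 102 − 30 = 72 left.
October 2039 has 31 days: 72 − 31 = 41 left.
September 2039 has 30 days: 41 − 30 = 11 left.
August 2039 has 31 days; 31 − 11 = 20 → August 20, 2039.
Advancing 350 days from August 20, 2039:
August has 31 days, so 31 − 20 = 11 days remain after August 20, 2039; 350 − 11 = 339 left.
September 2039 has 30 days: 339 − 30 = 309 left.
October 2039 has 31 days: 309 − 31 = 278 left.
November 2039 has 30 days: 278 − 30 = 248 left.
December 2039 has 31 days: 248 − 31 = 217 left.
January 2040 has 31 days: 217 − 31 = 186 left.
February 2040 has 29 days (2040 is a leap year): 186 − 29 = 157 left.
March 2040 has 31 days: 157 − 31 = 126 left.
April 2040 has 30 days: 126 − 30 = 96 left.
May 2040 has 31 days: 96 − 31 = 65 left.
June 2040 has 30 days: 65 − 30 = 35 left.
July 2040 has 31 days: 35 − 31 = 4 left.
4 days into August 2040 → August 4, 2040.

August 4, 2040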